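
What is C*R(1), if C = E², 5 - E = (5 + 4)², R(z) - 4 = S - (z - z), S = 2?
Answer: 34656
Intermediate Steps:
R(z) = 6 (R(z) = 4 + (2 - (z - z)) = 4 + (2 - 1*0) = 4 + (2 + 0) = 4 + 2 = 6)
E = -76 (E = 5 - (5 + 4)² = 5 - 1*9² = 5 - 1*81 = 5 - 81 = -76)
C = 5776 (C = (-76)² = 5776)
C*R(1) = 5776*6 = 34656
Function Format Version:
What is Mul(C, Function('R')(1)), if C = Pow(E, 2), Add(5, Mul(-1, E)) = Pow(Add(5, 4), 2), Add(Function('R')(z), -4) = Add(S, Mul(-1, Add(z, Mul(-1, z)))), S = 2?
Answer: 34656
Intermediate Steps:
Function('R')(z) = 6 (Function('R')(z) = Add(4, Add(2, Mul(-1, Add(z, Mul(-1, z))))) = Add(4, Add(2, Mul(-1, 0))) = Add(4, Add(2, 0)) = Add(4, 2) = 6)
E = -76 (E = Add(5, Mul(-1, Pow(Add(5, 4), 2))) = Add(5, Mul(-1, Pow(9, 2))) = Add(5, Mul(-1, 81)) = Add(5, -81) = -76)
C = 5776 (C = Pow(-76, 2) = 5776)
Mul(C, Function('R')(1)) = Mul(5776, 6) = 34656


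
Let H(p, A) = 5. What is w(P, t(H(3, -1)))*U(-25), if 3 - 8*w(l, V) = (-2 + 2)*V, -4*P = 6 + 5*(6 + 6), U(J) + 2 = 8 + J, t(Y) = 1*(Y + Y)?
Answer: -57/8 ≈ -7.1250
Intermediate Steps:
t(Y) = 2*Y (t(Y) = 1*(2*Y) = 2*Y)
U(J) = 6 + J (U(J) = -2 + (8 + J) = 6 + J)
P = -33/2 (P = -(6 + 5*(6 + 6))/4 = -(6 + 5*12)/4 = -(6 + 60)/4 = -1/4*66 = -33/2 ≈ -16.500)
w(l, V) = 3/8 (w(l, V) = 3/8 - (-2 + 2)*V/8 = 3/8 - 0*V = 3/8 - 1/8*0 = 3/8 + 0 = 3/8)
w(P, t(H(3, -1)))*U(-25) = 3*(6 - 25)/8 = (3/8)*(-19) = -57/8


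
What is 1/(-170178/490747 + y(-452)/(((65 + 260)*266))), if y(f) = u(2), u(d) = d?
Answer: -21212539075/7355453303 ≈ -2.8839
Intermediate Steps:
y(f) = 2
1/(-170178/490747 + y(-452)/(((65 + 260)*266))) = 1/(-170178/490747 + 2/(((65 + 260)*266))) = 1/(-170178*1/490747 + 2/((325*266))) = 1/(-170178/490747 + 2/86450) = 1/(-170178/490747 + 2*(1/86450)) = 1/(-170178/490747 + 1/43225) = 1/(-7355453303/21212539075) = -21212539075/7355453303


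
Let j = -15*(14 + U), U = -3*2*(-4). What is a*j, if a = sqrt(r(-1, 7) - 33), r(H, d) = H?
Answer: -570*I*sqrt(34) ≈ -3323.6*I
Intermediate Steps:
U = 24 (U = -6*(-4) = 24)
j = -570 (j = -15*(14 + 24) = -15*38 = -570)
a = I*sqrt(34) (a = sqrt(-1 - 33) = sqrt(-34) = I*sqrt(34) ≈ 5.8309*I)
a*j = (I*sqrt(34))*(-570) = -570*I*sqrt(34)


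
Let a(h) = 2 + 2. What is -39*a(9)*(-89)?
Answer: 13884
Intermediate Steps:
a(h) = 4
-39*a(9)*(-89) = -39*4*(-89) = -156*(-89) = 13884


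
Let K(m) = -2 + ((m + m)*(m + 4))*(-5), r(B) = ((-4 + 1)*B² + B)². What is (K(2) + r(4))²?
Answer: 3290596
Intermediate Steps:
r(B) = (B - 3*B²)² (r(B) = (-3*B² + B)² = (B - 3*B²)²)
K(m) = -2 - 10*m*(4 + m) (K(m) = -2 + ((2*m)*(4 + m))*(-5) = -2 + (2*m*(4 + m))*(-5) = -2 - 10*m*(4 + m))
(K(2) + r(4))² = ((-2 - 40*2 - 10*2²) + 4²*(-1 + 3*4)²)² = ((-2 - 80 - 10*4) + 16*(-1 + 12)²)² = ((-2 - 80 - 40) + 16*11²)² = (-122 + 16*121)² = (-122 + 1936)² = 1814² = 3290596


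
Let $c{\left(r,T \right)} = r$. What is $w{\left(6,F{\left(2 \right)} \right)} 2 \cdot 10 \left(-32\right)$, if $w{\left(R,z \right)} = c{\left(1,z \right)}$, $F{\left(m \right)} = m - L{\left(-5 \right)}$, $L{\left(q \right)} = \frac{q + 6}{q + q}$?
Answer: $-640$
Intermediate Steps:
$L{\left(q \right)} = \frac{6 + q}{2 q}$
$F{\left(m \right)} = \frac{1}{10} + m$ ($F{\left(m \right)} = m - \frac{6 - 5}{2 \left(-5\right)} = m - \frac{1}{2} \left(- \frac{1}{5}\right) 1 = m - - \frac{1}{10} = m + \frac{1}{10} = \frac{1}{10} + m$)
$w{\left(R,z \right)} = 1$
$w{\left(6,F{\left(2 \right)} \right)} 2 \cdot 10 \left(-32\right) = 1 \cdot 2 \cdot 10 \left(-32\right) = 1 \cdot 20 \left(-32\right) = 20 \left(-32\right) = -640$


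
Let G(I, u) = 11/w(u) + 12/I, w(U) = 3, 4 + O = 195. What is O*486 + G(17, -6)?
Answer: 4734349/51 ≈ 92830.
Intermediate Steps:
O = 191 (O = -4 + 195 = 191)
G(I, u) = 11/3 + 12/I
O*486 + G(17, -6) = 191*486 + (11/3 + 12/17) = 92826 + (11/3 + 12*(1/17)) = 92826 + (11/3 + 12/17) = 92826 + 223/51 = 4734349/51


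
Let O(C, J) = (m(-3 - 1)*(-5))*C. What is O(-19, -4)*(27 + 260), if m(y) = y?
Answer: -109060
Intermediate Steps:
O(C, J) = 20*C (O(C, J) = ((-3 - 1)*(-5))*C = (-4*(-5))*C = 20*C)
O(-19, -4)*(27 + 260) = (20*(-19))*(27 + 260) = -380*287 = -109060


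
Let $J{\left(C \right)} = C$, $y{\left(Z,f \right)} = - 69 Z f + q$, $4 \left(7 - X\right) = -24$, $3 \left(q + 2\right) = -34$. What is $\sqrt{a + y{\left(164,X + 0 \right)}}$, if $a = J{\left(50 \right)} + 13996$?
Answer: $\frac{i \sqrt{1197678}}{3} \approx 364.79 i$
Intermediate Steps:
$q = - \frac{40}{3}$ ($q = -2 + \frac{1}{3} \left(-34\right) = -2 - \frac{34}{3} = - \frac{40}{3} \approx -13.333$)
$X = 13$ ($X = 7 - -6 = 7 + 6 = 13$)
$y{\left(Z,f \right)} = - \frac{40}{3} - 69 Z f$ ($y{\left(Z,f \right)} = - 69 Z f - \frac{40}{3} = - \frac{40}{3} - 69 Z f$)
$a = 14046$ ($a = 50 + 13996 = 14046$)
$\sqrt{a + y{\left(164,X + 0 \right)}} = \sqrt{14046 - \left(\frac{40}{3} + 11316 \left(13 + 0\right)\right)} = \sqrt{14046 - \left(\frac{40}{3} + 11316 \cdot 13\right)} = \sqrt{14046 - \frac{441364}{3}} = \sqrt{- \frac{399226}{3}} = \frac{i \sqrt{1197678}}{3}$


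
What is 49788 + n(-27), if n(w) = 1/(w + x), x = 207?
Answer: 8961841/180 ≈ 49788.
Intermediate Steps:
n(w) = 1/(207 + w) (n(w) = 1/(w + 207) = 1/(207 + w))
49788 + n(-27) = 49788 + 1/(207 - 27) = 49788 + 1/180 = 8961841/180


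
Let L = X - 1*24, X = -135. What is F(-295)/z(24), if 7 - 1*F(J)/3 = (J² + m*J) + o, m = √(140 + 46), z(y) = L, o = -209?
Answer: 86809/53 - 295*√186/53 ≈ 1562.0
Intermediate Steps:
L = -159 (L = -135 - 1*24 = -135 - 24 = -159)
z(y) = -159
m = √186 ≈ 13.638
F(J) = 648 - 3*J² - 3*J*√186 (F(J) = 21 - 3*((J² + √186*J) - 209) = 21 - 3*((J² + J*√186) - 209) = 21 - 3*(-209 + J² + J*√186) = 21 + (627 - 3*J² - 3*J*√186) = 648 - 3*J² - 3*J*√186)
F(-295)/z(24) = (648 - 3*(-295)² - 3*(-295)*√186)/(-159) = (648 - 3*87025 + 885*√186)*(-1/159) = (648 - 261075 + 885*√186)*(-1/159) = (-260427 + 885*√186)*(-1/159) = 86809/53 - 295*√186/53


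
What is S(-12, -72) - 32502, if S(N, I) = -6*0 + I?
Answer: -32574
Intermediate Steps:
S(N, I) = I (S(N, I) = 0 + I = I)
S(-12, -72) - 32502 = -72 - 32502 = -32574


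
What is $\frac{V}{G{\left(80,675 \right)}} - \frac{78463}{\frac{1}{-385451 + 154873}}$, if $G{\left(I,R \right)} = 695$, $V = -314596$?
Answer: $\frac{12573829607134}{695} \approx 1.8092 \cdot 10^{10}$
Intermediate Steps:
$\frac{V}{G{\left(80,675 \right)}} - \frac{78463}{\frac{1}{-385451 + 154873}} = - \frac{314596}{695} - \frac{78463}{\frac{1}{-385451 + 154873}} = \left(-314596\right) \frac{1}{695} - \frac{78463}{\frac{1}{-230578}} = - \frac{314596}{695} - \frac{78463}{- \frac{1}{230578}} = - \frac{314596}{695} - -18091841614 = - \frac{314596}{695} + 18091841614 = \frac{12573829607134}{695}$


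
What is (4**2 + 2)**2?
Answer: 324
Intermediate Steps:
(4**2 + 2)**2 = (16 + 2)**2 = 18**2 = 324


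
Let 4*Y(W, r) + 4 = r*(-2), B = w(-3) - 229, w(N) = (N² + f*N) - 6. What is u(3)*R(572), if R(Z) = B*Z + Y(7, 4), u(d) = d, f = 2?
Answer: -398121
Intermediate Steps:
w(N) = -6 + N² + 2*N (w(N) = (N² + 2*N) - 6 = -6 + N² + 2*N)
B = -232 (B = (-6 + (-3)² + 2*(-3)) - 229 = (-6 + 9 - 6) - 229 = -3 - 229 = -232)
Y(W, r) = -1 - r/2 (Y(W, r) = -1 + (r*(-2))/4 = -1 + (-2*r)/4 = -1 - r/2)
R(Z) = -3 - 232*Z (R(Z) = -232*Z + (-1 - ½*4) = -232*Z + (-1 - 2) = -232*Z - 3 = -3 - 232*Z)
u(3)*R(572) = 3*(-3 - 232*572) = 3*(-3 - 132704) = 3*(-132707) = -398121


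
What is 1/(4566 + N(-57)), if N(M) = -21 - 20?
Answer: 1/4525 ≈ 0.00022099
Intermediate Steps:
N(M) = -41
1/(4566 + N(-57)) = 1/(4566 - 41) = 1/4525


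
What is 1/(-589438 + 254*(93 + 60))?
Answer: -1/550576 ≈ -1.8163e-6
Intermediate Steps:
1/(-589438 + 254*(93 + 60)) = 1/(-589438 + 254*153) = 1/(-589438 + 38862) = 1/(-550576) = -1/550576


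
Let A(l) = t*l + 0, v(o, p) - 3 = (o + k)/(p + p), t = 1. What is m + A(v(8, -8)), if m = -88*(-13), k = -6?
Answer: 9175/8 ≈ 1146.9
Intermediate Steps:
v(o, p) = 3 + (-6 + o)/(2*p) (v(o, p) = 3 + (o - 6)/(p + p) = 3 + (-6 + o)/((2*p)) = 3 + (-6 + o)*(1/(2*p)) = 3 + (-6 + o)/(2*p))
A(l) = l (A(l) = 1*l + 0 = l + 0 = l)
m = 1144
m + A(v(8, -8)) = 1144 + (½)*(-6 + 8 + 6*(-8))/(-8) = 1144 + (½)*(-⅛)*(-6 + 8 - 48) = 1144 + (½)*(-⅛)*(-46) = 1144 + 23/8 = 9175/8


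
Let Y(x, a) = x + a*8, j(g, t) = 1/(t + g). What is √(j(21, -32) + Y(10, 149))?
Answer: 3*√16159/11 ≈ 34.669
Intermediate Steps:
j(g, t) = 1/(g + t)
Y(x, a) = x + 8*a
√(j(21, -32) + Y(10, 149)) = √(1/(21 - 32) + (10 + 8*149)) = √(1/(-11) + (10 + 1192)) = √(-1/11 + 1202) = √(13221/11) = 3*√16159/11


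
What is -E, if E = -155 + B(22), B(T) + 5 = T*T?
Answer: -324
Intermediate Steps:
B(T) = -5 + T² (B(T) = -5 + T*T = -5 + T²)
E = 324 (E = -155 + (-5 + 22²) = -155 + (-5 + 484) = -155 + 479 = 324)
-E = -1*324 = -324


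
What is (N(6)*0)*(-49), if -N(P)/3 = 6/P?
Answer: 0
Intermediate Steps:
N(P) = -18/P
(N(6)*0)*(-49) = (-18/6*0)*(-49) = (-18*⅙*0)*(-49) = -3*0*(-49) = 0*(-49) = 0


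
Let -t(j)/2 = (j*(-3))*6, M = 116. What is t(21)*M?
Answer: 87696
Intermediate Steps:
t(j) = 36*j (t(j) = -2*j*(-3)*6 = -2*(-3*j)*6 = -(-36)*j = 36*j)
t(21)*M = (36*21)*116 = 756*116 = 87696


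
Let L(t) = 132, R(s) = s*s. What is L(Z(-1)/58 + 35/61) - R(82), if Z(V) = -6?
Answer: -6592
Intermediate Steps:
R(s) = s**2
L(Z(-1)/58 + 35/61) - R(82) = 132 - 1*82**2 = 132 - 1*6724 = 132 - 6724 = -6592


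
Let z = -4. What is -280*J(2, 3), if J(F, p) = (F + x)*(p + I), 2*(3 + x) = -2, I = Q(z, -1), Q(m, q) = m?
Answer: -560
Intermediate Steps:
I = -4
x = -4 (x = -3 + (1/2)*(-2) = -3 - 1 = -4)
J(F, p) = (-4 + F)*(-4 + p) (J(F, p) = (F - 4)*(p - 4) = (-4 + F)*(-4 + p))
-280*J(2, 3) = -280*(16 - 4*2 - 4*3 + 2*3) = -280*(16 - 8 - 12 + 6) = -280*2 = -560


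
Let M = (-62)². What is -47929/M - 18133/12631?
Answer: -675094451/48553564 ≈ -13.904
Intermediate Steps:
M = 3844
-47929/M - 18133/12631 = -47929/3844 - 18133/12631 = -675094451/48553564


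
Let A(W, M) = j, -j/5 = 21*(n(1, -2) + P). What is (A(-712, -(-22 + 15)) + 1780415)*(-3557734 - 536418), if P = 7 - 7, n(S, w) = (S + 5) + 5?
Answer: -7284560887520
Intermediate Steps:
n(S, w) = 10 + S (n(S, w) = (5 + S) + 5 = 10 + S)
P = 0
j = -1155 (j = -105*((10 + 1) + 0) = -105*(11 + 0) = -105*11 = -5*231 = -1155)
A(W, M) = -1155
(A(-712, -(-22 + 15)) + 1780415)*(-3557734 - 536418) = (-1155 + 1780415)*(-3557734 - 536418) = 1779260*(-4094152) = -7284560887520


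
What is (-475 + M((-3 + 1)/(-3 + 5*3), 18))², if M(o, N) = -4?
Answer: 229441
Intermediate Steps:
(-475 + M((-3 + 1)/(-3 + 5*3), 18))² = (-475 - 4)² = (-479)² = 229441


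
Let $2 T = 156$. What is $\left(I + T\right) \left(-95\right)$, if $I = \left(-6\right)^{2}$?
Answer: $-10830$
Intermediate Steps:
$T = 78$ ($T = \frac{1}{2} \cdot 156 = 78$)
$I = 36$
$\left(I + T\right) \left(-95\right) = \left(36 + 78\right) \left(-95\right) = 114 \left(-95\right) = -10830$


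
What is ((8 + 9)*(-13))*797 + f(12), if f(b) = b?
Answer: -176125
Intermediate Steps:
((8 + 9)*(-13))*797 + f(12) = ((8 + 9)*(-13))*797 + 12 = (17*(-13))*797 + 12 = -221*797 + 12 = -176137 + 12 = -176125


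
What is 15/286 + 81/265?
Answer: 27141/75790 ≈ 0.35811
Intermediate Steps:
15/286 + 81/265 = 27141/75790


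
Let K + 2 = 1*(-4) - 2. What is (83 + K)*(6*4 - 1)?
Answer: 1725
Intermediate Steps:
K = -8 (K = -2 + (1*(-4) - 2) = -2 + (-4 - 2) = -2 - 6 = -8)
(83 + K)*(6*4 - 1) = (83 - 8)*(6*4 - 1) = 75*(24 - 1) = 75*23 = 1725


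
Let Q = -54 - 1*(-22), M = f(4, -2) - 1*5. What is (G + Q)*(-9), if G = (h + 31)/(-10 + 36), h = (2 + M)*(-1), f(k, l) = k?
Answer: 3609/13 ≈ 277.62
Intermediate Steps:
M = -1 (M = 4 - 1*5 = 4 - 5 = -1)
h = -1 (h = (2 - 1)*(-1) = 1*(-1) = -1)
G = 15/13 (G = (-1 + 31)/(-10 + 36) = 30/26 = 30*(1/26) = 15/13 ≈ 1.1538)
Q = -32 (Q = -54 + 22 = -32)
(G + Q)*(-9) = (15/13 - 32)*(-9) = -401/13*(-9) = 3609/13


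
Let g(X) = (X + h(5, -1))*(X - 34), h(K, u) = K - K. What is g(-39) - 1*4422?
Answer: -1575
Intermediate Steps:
h(K, u) = 0
g(X) = X*(-34 + X) (g(X) = (X + 0)*(X - 34) = X*(-34 + X))
g(-39) - 1*4422 = -39*(-34 - 39) - 1*4422 = -39*(-73) - 4422 = 2847 - 4422 = -1575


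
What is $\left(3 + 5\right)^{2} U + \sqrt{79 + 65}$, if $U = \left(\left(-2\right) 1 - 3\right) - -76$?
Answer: $4556$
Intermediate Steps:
$U = 71$ ($U = \left(-2 - 3\right) + 76 = -5 + 76 = 71$)
$\left(3 + 5\right)^{2} U + \sqrt{79 + 65} = \left(3 + 5\right)^{2} \cdot 71 + \sqrt{79 + 65} = 8^{2} \cdot 71 + \sqrt{144} = 64 \cdot 71 + 12 = 4544 + 12 = 4556$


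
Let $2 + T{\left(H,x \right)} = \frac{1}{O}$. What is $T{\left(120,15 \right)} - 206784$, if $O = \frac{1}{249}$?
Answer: $-206537$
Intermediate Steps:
$O = \frac{1}{249} \approx 0.0040161$
$T{\left(H,x \right)} = 247$ ($T{\left(H,x \right)} = -2 + \frac{1}{\frac{1}{249}} = -2 + 249 = 247$)
$T{\left(120,15 \right)} - 206784 = 247 - 206784 = -206537$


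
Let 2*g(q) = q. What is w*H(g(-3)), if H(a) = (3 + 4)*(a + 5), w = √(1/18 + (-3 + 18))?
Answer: 49*√542/12 ≈ 95.064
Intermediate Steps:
g(q) = q/2
w = √542/6 (w = √(1/18 + 15) = √(271/18) = √542/6 ≈ 3.8801)
H(a) = 35 + 7*a (H(a) = 7*(5 + a) = 35 + 7*a)
w*H(g(-3)) = (√542/6)*(35 + 7*((½)*(-3))) = (√542/6)*(35 + 7*(-3/2)) = (√542/6)*(35 - 21/2) = (√542/6)*(49/2) = 49*√542/12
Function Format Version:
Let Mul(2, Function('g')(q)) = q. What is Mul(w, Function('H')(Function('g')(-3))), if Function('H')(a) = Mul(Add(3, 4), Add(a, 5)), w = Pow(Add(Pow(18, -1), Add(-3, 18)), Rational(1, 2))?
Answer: Mul(Rational(49, 12), Pow(542, Rational(1, 2))) ≈ 95.064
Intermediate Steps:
Function('g')(q) = Mul(Rational(1, 2), q)
w = Mul(Rational(1, 6), Pow(542, Rational(1, 2))) (w = Pow(Add(Rational(1, 18), 15), Rational(1, 2)) = Pow(Rational(271, 18), Rational(1, 2)) = Mul(Rational(1, 6), Pow(542, Rational(1, 2))) ≈ 3.8801)
Function('H')(a) = Add(35, Mul(7, a)) (Function('H')(a) = Mul(7, Add(5, a)) = Add(35, Mul(7, a)))
Mul(w, Function('H')(Function('g')(-3))) = Mul(Mul(Rational(1, 6), Pow(542, Rational(1, 2))), Add(35, Mul(7, Mul(Rational(1, 2), -3)))) = Mul(Mul(Rational(1, 6), Pow(542, Rational(1, 2))), Add(35, Mul(7, Rational(-3, 2)))) = Mul(Mul(Rational(1, 6), Pow(542, Rational(1, 2))), Add(35, Rational(-21, 2))) = Mul(Mul(Rational(1, 6), Pow(542, Rational(1, 2))), Rational(49, 2)) = Mul(Rational(49, 12), Pow(542, Rational(1, 2)))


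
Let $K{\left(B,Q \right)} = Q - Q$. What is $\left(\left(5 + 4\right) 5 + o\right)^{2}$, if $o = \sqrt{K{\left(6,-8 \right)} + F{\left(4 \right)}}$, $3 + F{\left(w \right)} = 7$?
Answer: $2209$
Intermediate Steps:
$F{\left(w \right)} = 4$ ($F{\left(w \right)} = -3 + 7 = 4$)
$K{\left(B,Q \right)} = 0$
$o = 2$ ($o = \sqrt{0 + 4} = \sqrt{4} = 2$)
$\left(\left(5 + 4\right) 5 + o\right)^{2} = \left(\left(5 + 4\right) 5 + 2\right)^{2} = \left(9 \cdot 5 + 2\right)^{2} = \left(45 + 2\right)^{2} = 47^{2} = 2209$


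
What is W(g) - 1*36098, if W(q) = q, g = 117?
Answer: -35981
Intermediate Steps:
W(g) - 1*36098 = 117 - 1*36098 = 117 - 36098 = -35981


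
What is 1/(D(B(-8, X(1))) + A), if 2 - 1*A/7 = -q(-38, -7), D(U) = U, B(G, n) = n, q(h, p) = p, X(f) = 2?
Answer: -1/33 ≈ -0.030303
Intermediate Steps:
A = -35 (A = 14 - (-7)*(-7) = 14 - 7*7 = 14 - 49 = -35)
1/(D(B(-8, X(1))) + A) = 1/(2 - 35) = 1/(-33) = -1/33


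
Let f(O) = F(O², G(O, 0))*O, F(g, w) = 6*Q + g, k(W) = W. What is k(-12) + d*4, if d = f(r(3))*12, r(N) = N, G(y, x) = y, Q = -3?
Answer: -1308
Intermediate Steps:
F(g, w) = -18 + g (F(g, w) = 6*(-3) + g = -18 + g)
f(O) = O*(-18 + O²) (f(O) = (-18 + O²)*O = O*(-18 + O²))
d = -324 (d = (3*(-18 + 3²))*12 = (3*(-18 + 9))*12 = (3*(-9))*12 = -27*12 = -324)
k(-12) + d*4 = -12 - 324*4 = -12 - 1296 = -1308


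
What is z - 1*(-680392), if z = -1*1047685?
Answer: -367293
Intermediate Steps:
z = -1047685
z - 1*(-680392) = -1047685 - 1*(-680392) = -1047685 + 680392 = -367293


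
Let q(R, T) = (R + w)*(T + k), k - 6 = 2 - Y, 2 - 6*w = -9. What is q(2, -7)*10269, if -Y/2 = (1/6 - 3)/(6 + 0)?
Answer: 26243/12 ≈ 2186.9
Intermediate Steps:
w = 11/6 (w = 1/3 - 1/6*(-9) = 1/3 + 3/2 = 11/6 ≈ 1.8333)
Y = 17/18 (Y = -2*(1/6 - 3)/(6 + 0) = -2*(1/6 - 3)/6 = -(-17)/(3*6) = -2*(-17/36) = 17/18 ≈ 0.94444)
k = 127/18 (k = 6 + (2 - 1*17/18) = 6 + (2 - 17/18) = 6 + 19/18 = 127/18 ≈ 7.0556)
q(R, T) = (11/6 + R)*(127/18 + T) (q(R, T) = (R + 11/6)*(T + 127/18) = (11/6 + R)*(127/18 + T))
q(2, -7)*10269 = (1397/108 + (11/6)*(-7) + (127/18)*2 + 2*(-7))*10269 = (1397/108 - 77/6 + 127/9 - 14)*10269 = (23/108)*10269 = 26243/12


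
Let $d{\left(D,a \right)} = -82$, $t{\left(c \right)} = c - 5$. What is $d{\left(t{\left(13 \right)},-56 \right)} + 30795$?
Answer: $30713$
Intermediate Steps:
$t{\left(c \right)} = -5 + c$
$d{\left(t{\left(13 \right)},-56 \right)} + 30795 = -82 + 30795 = 30713$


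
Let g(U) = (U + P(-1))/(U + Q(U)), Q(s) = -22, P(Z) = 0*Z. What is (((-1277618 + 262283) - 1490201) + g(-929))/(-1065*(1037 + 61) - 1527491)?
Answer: 2382763807/2564714811 ≈ 0.92906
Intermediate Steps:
P(Z) = 0
g(U) = U/(-22 + U) (g(U) = (U + 0)/(U - 22) = U/(-22 + U))
(((-1277618 + 262283) - 1490201) + g(-929))/(-1065*(1037 + 61) - 1527491) = (((-1277618 + 262283) - 1490201) - 929/(-22 - 929))/(-1065*(1037 + 61) - 1527491) = ((-1015335 - 1490201) - 929/(-951))/(-1065*1098 - 1527491) = (-2505536 - 929*(-1/951))/(-1169370 - 1527491) = (-2505536 + 929/951)/(-2696861) = -2382763807/951*(-1/2696861) = 2382763807/2564714811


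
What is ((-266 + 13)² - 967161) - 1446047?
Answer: -2349199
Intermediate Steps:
((-266 + 13)² - 967161) - 1446047 = ((-253)² - 967161) - 1446047 = (64009 - 967161) - 1446047 = -903152 - 1446047 = -2349199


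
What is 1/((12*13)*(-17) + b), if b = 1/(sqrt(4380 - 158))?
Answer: -11196744/29693765087 - sqrt(4222)/29693765087 ≈ -0.00037708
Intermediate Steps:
b = sqrt(4222)/4222 (b = 1/(sqrt(4222)) = sqrt(4222)/4222 ≈ 0.015390)
1/((12*13)*(-17) + b) = 1/((12*13)*(-17) + sqrt(4222)/4222) = 1/(156*(-17) + sqrt(4222)/4222) = 1/(-2652 + sqrt(4222)/4222)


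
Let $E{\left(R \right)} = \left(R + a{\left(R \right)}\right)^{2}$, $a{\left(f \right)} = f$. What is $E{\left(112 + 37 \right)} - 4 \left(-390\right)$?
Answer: $90364$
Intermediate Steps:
$E{\left(R \right)} = 4 R^{2}$ ($E{\left(R \right)} = \left(R + R\right)^{2} = \left(2 R\right)^{2} = 4 R^{2}$)
$E{\left(112 + 37 \right)} - 4 \left(-390\right) = 4 \left(112 + 37\right)^{2} - 4 \left(-390\right) = 4 \cdot 149^{2} - -1560 = 4 \cdot 22201 + 1560 = 88804 + 1560 = 90364$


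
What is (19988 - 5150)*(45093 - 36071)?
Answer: 133868436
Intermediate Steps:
(19988 - 5150)*(45093 - 36071) = 14838*9022 = 133868436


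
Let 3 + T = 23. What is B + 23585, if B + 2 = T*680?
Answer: 37183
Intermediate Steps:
T = 20 (T = -3 + 23 = 20)
B = 13598 (B = -2 + 20*680 = -2 + 13600 = 13598)
B + 23585 = 13598 + 23585 = 37183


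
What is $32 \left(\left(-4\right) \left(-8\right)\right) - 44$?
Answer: $980$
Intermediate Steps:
$32 \left(\left(-4\right) \left(-8\right)\right) - 44 = 32 \cdot 32 - 44 = 1024 - 44 = 980$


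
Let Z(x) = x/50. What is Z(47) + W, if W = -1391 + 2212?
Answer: 41097/50 ≈ 821.94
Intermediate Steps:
Z(x) = x/50 (Z(x) = x*(1/50) = x/50)
W = 821
Z(47) + W = (1/50)*47 + 821 = 47/50 + 821 = 41097/50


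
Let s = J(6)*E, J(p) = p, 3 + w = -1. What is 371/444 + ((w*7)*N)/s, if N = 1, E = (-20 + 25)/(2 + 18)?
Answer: -2639/148 ≈ -17.831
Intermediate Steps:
w = -4 (w = -3 - 1 = -4)
E = 1/4 (E = 5/20 = 5*(1/20) = 1/4 ≈ 0.25000)
s = 3/2 (s = 6*(1/4) = 3/2 ≈ 1.5000)
371/444 + ((w*7)*N)/s = 371/444 + (-4*7*1)/(3/2) = 371*(1/444) - 28*1*(2/3) = 371/444 - 28*2/3 = 371/444 - 56/3 = -2639/148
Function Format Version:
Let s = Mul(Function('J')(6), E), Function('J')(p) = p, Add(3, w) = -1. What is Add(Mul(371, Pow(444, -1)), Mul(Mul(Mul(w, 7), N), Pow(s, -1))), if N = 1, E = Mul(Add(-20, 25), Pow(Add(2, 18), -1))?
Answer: Rational(-2639, 148) ≈ -17.831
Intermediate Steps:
w = -4 (w = Add(-3, -1) = -4)
E = Rational(1, 4) (E = Mul(5, Pow(20, -1)) = Mul(5, Rational(1, 20)) = Rational(1, 4) ≈ 0.25000)
s = Rational(3, 2) (s = Mul(6, Rational(1, 4)) = Rational(3, 2) ≈ 1.5000)
Add(Mul(371, Pow(444, -1)), Mul(Mul(Mul(w, 7), N), Pow(s, -1))) = Add(Mul(371, Pow(444, -1)), Mul(Mul(Mul(-4, 7), 1), Pow(Rational(3, 2), -1))) = Add(Mul(371, Rational(1, 444)), Mul(Mul(-28, 1), Rational(2, 3))) = Add(Rational(371, 444), Mul(-28, Rational(2, 3))) = Add(Rational(371, 444), Rational(-56, 3)) = Rational(-2639, 148)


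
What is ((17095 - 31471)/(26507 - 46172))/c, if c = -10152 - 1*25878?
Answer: -2396/118088325 ≈ -2.0290e-5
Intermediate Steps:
c = -36030 (c = -10152 - 25878 = -36030)
((17095 - 31471)/(26507 - 46172))/c = ((17095 - 31471)/(26507 - 46172))/(-36030) = -14376/(-19665)*(-1/36030) = -14376*(-1/19665)*(-1/36030) = (4792/6555)*(-1/36030) = -2396/118088325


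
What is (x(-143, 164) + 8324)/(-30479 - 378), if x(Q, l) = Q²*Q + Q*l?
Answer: 2939335/30857 ≈ 95.257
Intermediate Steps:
x(Q, l) = Q³ + Q*l
(x(-143, 164) + 8324)/(-30479 - 378) = (-143*(164 + (-143)²) + 8324)/(-30479 - 378) = (-143*(164 + 20449) + 8324)/(-30857) = (-143*20613 + 8324)*(-1/30857) = (-2947659 + 8324)*(-1/30857) = -2939335*(-1/30857) = 2939335/30857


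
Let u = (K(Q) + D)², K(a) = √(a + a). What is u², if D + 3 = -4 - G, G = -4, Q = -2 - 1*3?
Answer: (3 - I*√10)⁴ ≈ -359.0 + 37.947*I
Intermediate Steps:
Q = -5 (Q = -2 - 3 = -5)
K(a) = √2*√a (K(a) = √(2*a) = √2*√a)
D = -3 (D = -3 + (-4 - 1*(-4)) = -3 + (-4 + 4) = -3 + 0 = -3)
u = (-3 + I*√10)² (u = (√2*√(-5) - 3)² = (√2*(I*√5) - 3)² = (I*√10 - 3)² = (-3 + I*√10)² ≈ -1.0 - 18.974*I)
u² = ((3 - I*√10)²)² = (3 - I*√10)⁴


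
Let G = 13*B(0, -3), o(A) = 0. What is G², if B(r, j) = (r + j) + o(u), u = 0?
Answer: 1521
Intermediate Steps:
B(r, j) = j + r (B(r, j) = (r + j) + 0 = (j + r) + 0 = j + r)
G = -39 (G = 13*(-3 + 0) = 13*(-3) = -39)
G² = (-39)² = 1521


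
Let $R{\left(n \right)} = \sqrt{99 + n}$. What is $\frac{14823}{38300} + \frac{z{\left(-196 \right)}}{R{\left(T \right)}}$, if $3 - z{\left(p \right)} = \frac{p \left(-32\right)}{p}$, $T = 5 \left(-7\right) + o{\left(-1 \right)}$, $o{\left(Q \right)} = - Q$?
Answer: $\frac{14823}{38300} + \frac{7 \sqrt{65}}{13} \approx 4.7282$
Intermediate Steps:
$T = -34$ ($T = 5 \left(-7\right) - -1 = -35 + 1 = -34$)
$z{\left(p \right)} = 35$ ($z{\left(p \right)} = 3 - \frac{p \left(-32\right)}{p} = 3 - \frac{\left(-32\right) p}{p} = 3 - -32 = 3 + 32 = 35$)
$\frac{14823}{38300} + \frac{z{\left(-196 \right)}}{R{\left(T \right)}} = \frac{14823}{38300} + \frac{35}{\sqrt{99 - 34}} = 14823 \cdot \frac{1}{38300} + \frac{35}{\sqrt{65}} = \frac{14823}{38300} + 35 \frac{\sqrt{65}}{65} = \frac{14823}{38300} + \frac{7 \sqrt{65}}{13}$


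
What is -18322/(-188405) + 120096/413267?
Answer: 30198564854/77861569135 ≈ 0.38785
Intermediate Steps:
-18322/(-188405) + 120096/413267 = -18322*(-1/188405) + 120096*(1/413267) = 18322/188405 + 120096/413267 = 30198564854/77861569135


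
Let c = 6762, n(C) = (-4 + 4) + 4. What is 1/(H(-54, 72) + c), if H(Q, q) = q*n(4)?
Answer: 1/7050 ≈ 0.00014184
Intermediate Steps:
n(C) = 4 (n(C) = 0 + 4 = 4)
H(Q, q) = 4*q (H(Q, q) = q*4 = 4*q)
1/(H(-54, 72) + c) = 1/(4*72 + 6762) = 1/(288 + 6762) = 1/7050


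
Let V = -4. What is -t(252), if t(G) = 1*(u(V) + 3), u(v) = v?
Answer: 1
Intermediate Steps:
t(G) = -1 (t(G) = 1*(-4 + 3) = 1*(-1) = -1)
-t(252) = -1*(-1) = 1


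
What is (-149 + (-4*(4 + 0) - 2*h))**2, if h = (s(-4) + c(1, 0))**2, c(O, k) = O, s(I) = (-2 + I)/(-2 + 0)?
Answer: 38809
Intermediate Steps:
s(I) = 1 - I/2 (s(I) = (-2 + I)/(-2) = (-2 + I)*(-1/2) = 1 - I/2)
h = 16 (h = ((1 - 1/2*(-4)) + 1)**2 = ((1 + 2) + 1)**2 = (3 + 1)**2 = 4**2 = 16)
(-149 + (-4*(4 + 0) - 2*h))**2 = (-149 + (-4*(4 + 0) - 2*16))**2 = (-149 + (-4*4 - 32))**2 = (-149 + (-16 - 32))**2 = (-149 - 48)**2 = (-197)**2 = 38809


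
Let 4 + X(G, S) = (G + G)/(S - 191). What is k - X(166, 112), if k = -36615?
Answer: -2891937/79 ≈ -36607.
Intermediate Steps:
X(G, S) = -4 + 2*G/(-191 + S) (X(G, S) = -4 + (G + G)/(S - 191) = -4 + (2*G)/(-191 + S) = -4 + 2*G/(-191 + S))
k - X(166, 112) = -36615 - 2*(382 + 166 - 2*112)/(-191 + 112) = -36615 - 2*(382 + 166 - 224)/(-79) = -36615 - 2*(-1)*324/79 = -36615 - 1*(-648/79) = -36615 + 648/79 = -2891937/79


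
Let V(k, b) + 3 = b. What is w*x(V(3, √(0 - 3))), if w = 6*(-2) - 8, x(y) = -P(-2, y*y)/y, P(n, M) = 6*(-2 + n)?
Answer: 120 + 40*I*√3 ≈ 120.0 + 69.282*I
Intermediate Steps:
P(n, M) = -12 + 6*n
V(k, b) = -3 + b
x(y) = 24/y (x(y) = -(-12 + 6*(-2))/y = -(-12 - 12)/y = -(-24)/y = 24/y)
w = -20 (w = -12 - 8 = -20)
w*x(V(3, √(0 - 3))) = -480/(-3 + √(0 - 3)) = -480/(-3 + √(-3)) = -480/(-3 + I*√3)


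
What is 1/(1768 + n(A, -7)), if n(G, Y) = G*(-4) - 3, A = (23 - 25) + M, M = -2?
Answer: 1/1781 ≈ 0.00056148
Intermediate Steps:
A = -4 (A = (23 - 25) - 2 = -2 - 2 = -4)
n(G, Y) = -3 - 4*G (n(G, Y) = -4*G - 3 = -3 - 4*G)
1/(1768 + n(A, -7)) = 1/(1768 + (-3 - 4*(-4))) = 1/(1768 + (-3 + 16)) = 1/(1768 + 13) = 1/1781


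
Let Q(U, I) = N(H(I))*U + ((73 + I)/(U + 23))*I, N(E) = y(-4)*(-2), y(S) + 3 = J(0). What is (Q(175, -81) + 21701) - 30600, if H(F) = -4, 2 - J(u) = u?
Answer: -94003/11 ≈ -8545.7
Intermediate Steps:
J(u) = 2 - u
y(S) = -1 (y(S) = -3 + (2 - 1*0) = -3 + (2 + 0) = -3 + 2 = -1)
N(E) = 2 (N(E) = -1*(-2) = 2)
Q(U, I) = 2*U + I*(73 + I)/(23 + U) (Q(U, I) = 2*U + ((73 + I)/(U + 23))*I = 2*U + ((73 + I)/(23 + U))*I = 2*U + I*(73 + I)/(23 + U))
(Q(175, -81) + 21701) - 30600 = (((-81)² + 2*175² + 46*175 + 73*(-81))/(23 + 175) + 21701) - 30600 = ((6561 + 2*30625 + 8050 - 5913)/198 + 21701) - 30600 = ((6561 + 61250 + 8050 - 5913)/198 + 21701) - 30600 = ((1/198)*69948 + 21701) - 30600 = (3886/11 + 21701) - 30600 = 242597/11 - 30600 = -94003/11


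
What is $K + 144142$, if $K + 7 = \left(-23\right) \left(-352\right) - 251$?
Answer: $151980$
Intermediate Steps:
$K = 7838$ ($K = -7 - -7845 = -7 + \left(8096 - 251\right) = -7 + 7845 = 7838$)
$K + 144142 = 7838 + 144142 = 151980$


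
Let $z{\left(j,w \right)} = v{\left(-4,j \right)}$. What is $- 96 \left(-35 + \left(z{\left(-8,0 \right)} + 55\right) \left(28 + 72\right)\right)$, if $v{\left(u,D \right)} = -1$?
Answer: $-515040$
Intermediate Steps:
$z{\left(j,w \right)} = -1$
$- 96 \left(-35 + \left(z{\left(-8,0 \right)} + 55\right) \left(28 + 72\right)\right) = - 96 \left(-35 + \left(-1 + 55\right) \left(28 + 72\right)\right) = - 96 \left(-35 + 54 \cdot 100\right) = - 96 \left(-35 + 5400\right) = \left(-96\right) 5365 = -515040$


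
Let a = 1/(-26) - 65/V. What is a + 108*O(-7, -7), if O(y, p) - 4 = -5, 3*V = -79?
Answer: -216841/2054 ≈ -105.57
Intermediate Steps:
V = -79/3 (V = (⅓)*(-79) = -79/3 ≈ -26.333)
O(y, p) = -1 (O(y, p) = 4 - 5 = -1)
a = 4991/2054 (a = 1/(-26) - 65/(-79/3) = 1*(-1/26) - 65*(-3/79) = -1/26 + 195/79 = 4991/2054 ≈ 2.4299)
a + 108*O(-7, -7) = 4991/2054 + 108*(-1) = 4991/2054 - 108 = -216841/2054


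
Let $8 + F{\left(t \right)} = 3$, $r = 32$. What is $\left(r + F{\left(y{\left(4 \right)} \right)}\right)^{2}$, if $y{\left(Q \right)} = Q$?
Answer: $729$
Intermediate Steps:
$F{\left(t \right)} = -5$ ($F{\left(t \right)} = -8 + 3 = -5$)
$\left(r + F{\left(y{\left(4 \right)} \right)}\right)^{2} = \left(32 - 5\right)^{2} = 27^{2} = 729$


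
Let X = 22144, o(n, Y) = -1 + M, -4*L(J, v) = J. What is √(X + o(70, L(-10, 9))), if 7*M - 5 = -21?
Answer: √1084895/7 ≈ 148.80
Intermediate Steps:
M = -16/7 (M = 5/7 + (⅐)*(-21) = 5/7 - 3 = -16/7 ≈ -2.2857)
L(J, v) = -J/4
o(n, Y) = -23/7 (o(n, Y) = -1 - 16/7 = -23/7)
√(X + o(70, L(-10, 9))) = √(22144 - 23/7) = √(154985/7) = √1084895/7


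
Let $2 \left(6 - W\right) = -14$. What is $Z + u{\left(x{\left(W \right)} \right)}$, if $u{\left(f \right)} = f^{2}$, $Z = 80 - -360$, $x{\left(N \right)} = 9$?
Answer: $521$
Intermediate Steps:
$W = 13$ ($W = 6 - -7 = 6 + 7 = 13$)
$Z = 440$ ($Z = 80 + 360 = 440$)
$Z + u{\left(x{\left(W \right)} \right)} = 440 + 9^{2} = 440 + 81 = 521$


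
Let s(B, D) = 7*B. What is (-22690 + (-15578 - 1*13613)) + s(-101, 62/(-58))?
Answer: -52588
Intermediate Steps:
(-22690 + (-15578 - 1*13613)) + s(-101, 62/(-58)) = (-22690 + (-15578 - 1*13613)) + 7*(-101) = (-22690 + (-15578 - 13613)) - 707 = (-22690 - 29191) - 707 = -51881 - 707 = -52588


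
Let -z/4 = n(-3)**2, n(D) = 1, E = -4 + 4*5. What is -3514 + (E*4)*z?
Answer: -3770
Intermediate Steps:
E = 16 (E = -4 + 20 = 16)
z = -4 (z = -4*1**2 = -4*1 = -4)
-3514 + (E*4)*z = -3514 + (16*4)*(-4) = -3514 + 64*(-4) = -3514 - 256 = -3770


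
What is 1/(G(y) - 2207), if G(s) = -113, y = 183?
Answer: -1/2320 ≈ -0.00043103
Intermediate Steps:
1/(G(y) - 2207) = 1/(-113 - 2207) = 1/(-2320) = -1/2320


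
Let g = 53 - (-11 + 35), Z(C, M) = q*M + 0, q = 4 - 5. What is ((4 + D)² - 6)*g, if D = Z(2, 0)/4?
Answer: 290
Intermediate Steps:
q = -1
Z(C, M) = -M (Z(C, M) = -M + 0 = -M)
g = 29 (g = 53 - 1*24 = 53 - 24 = 29)
D = 0 (D = -1*0/4 = 0*(¼) = 0)
((4 + D)² - 6)*g = ((4 + 0)² - 6)*29 = (4² - 6)*29 = (16 - 6)*29 = 10*29 = 290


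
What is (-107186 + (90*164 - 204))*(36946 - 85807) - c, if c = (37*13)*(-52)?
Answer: 4526019442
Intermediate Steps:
c = -25012 (c = 481*(-52) = -25012)
(-107186 + (90*164 - 204))*(36946 - 85807) - c = (-107186 + (90*164 - 204))*(36946 - 85807) - 1*(-25012) = (-107186 + (14760 - 204))*(-48861) + 25012 = (-107186 + 14556)*(-48861) + 25012 = -92630*(-48861) + 25012 = 4525994430 + 25012 = 4526019442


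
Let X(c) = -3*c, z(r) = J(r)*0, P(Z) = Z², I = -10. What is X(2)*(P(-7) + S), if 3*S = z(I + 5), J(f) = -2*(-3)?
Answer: -294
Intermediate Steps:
J(f) = 6
z(r) = 0 (z(r) = 6*0 = 0)
S = 0 (S = (⅓)*0 = 0)
X(2)*(P(-7) + S) = (-3*2)*((-7)² + 0) = -6*(49 + 0) = -6*49 = -294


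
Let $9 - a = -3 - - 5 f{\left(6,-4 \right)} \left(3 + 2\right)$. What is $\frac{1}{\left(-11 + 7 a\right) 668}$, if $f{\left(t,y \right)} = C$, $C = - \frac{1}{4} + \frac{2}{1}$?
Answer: $- \frac{1}{155811} \approx -6.418 \cdot 10^{-6}$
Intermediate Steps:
$C = \frac{7}{4}$ ($C = \left(-1\right) \frac{1}{4} + 2 \cdot 1 = - \frac{1}{4} + 2 = \frac{7}{4} \approx 1.75$)
$f{\left(t,y \right)} = \frac{7}{4}$
$a = - \frac{127}{4}$ ($a = 9 - \left(-3 - \left(-5\right) \frac{7}{4} \left(3 + 2\right)\right) = 9 - \left(-3 - \left(- \frac{35}{4}\right) 5\right) = 9 - \left(-3 - - \frac{175}{4}\right) = 9 - \left(-3 + \frac{175}{4}\right) = 9 - \frac{163}{4} = - \frac{127}{4} \approx -31.75$)
$\frac{1}{\left(-11 + 7 a\right) 668} = \frac{1}{\left(-11 + 7 \left(- \frac{127}{4}\right)\right) 668} = \frac{1}{\left(-11 - \frac{889}{4}\right) 668} = \frac{1}{\left(- \frac{933}{4}\right) 668} = \frac{1}{-155811} = - \frac{1}{155811}$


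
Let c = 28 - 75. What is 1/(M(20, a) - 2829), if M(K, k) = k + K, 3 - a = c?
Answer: -1/2759 ≈ -0.00036245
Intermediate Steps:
c = -47
a = 50 (a = 3 - 1*(-47) = 3 + 47 = 50)
M(K, k) = K + k
1/(M(20, a) - 2829) = 1/((20 + 50) - 2829) = 1/(70 - 2829) = 1/(-2759) = -1/2759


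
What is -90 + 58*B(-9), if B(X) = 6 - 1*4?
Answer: 26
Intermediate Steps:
B(X) = 2 (B(X) = 6 - 4 = 2)
-90 + 58*B(-9) = -90 + 58*2 = -90 + 116 = 26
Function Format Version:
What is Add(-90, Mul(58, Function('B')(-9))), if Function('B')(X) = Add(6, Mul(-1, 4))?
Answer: 26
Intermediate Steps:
Function('B')(X) = 2 (Function('B')(X) = Add(6, -4) = 2)
Add(-90, Mul(58, Function('B')(-9))) = Add(-90, Mul(58, 2)) = Add(-90, 116) = 26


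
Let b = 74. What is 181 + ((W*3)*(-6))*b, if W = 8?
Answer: -10475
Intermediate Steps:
181 + ((W*3)*(-6))*b = 181 + ((8*3)*(-6))*74 = 181 + (24*(-6))*74 = 181 - 144*74 = 181 - 10656 = -10475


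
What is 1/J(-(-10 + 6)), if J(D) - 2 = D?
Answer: 1/6 ≈ 0.16667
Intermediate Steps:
J(D) = 2 + D
1/J(-(-10 + 6)) = 1/(2 - (-10 + 6)) = 1/(2 - 1*(-4)) = 1/(2 + 4) = 1/6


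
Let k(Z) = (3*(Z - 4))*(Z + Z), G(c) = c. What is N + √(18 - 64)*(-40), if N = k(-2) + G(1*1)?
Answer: 73 - 40*I*√46 ≈ 73.0 - 271.29*I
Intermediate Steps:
k(Z) = 2*Z*(-12 + 3*Z) (k(Z) = (3*(-4 + Z))*(2*Z) = (-12 + 3*Z)*(2*Z) = 2*Z*(-12 + 3*Z))
N = 73 (N = 6*(-2)*(-4 - 2) + 1*1 = 6*(-2)*(-6) + 1 = 72 + 1 = 73)
N + √(18 - 64)*(-40) = 73 + √(18 - 64)*(-40) = 73 + √(-46)*(-40) = 73 + (I*√46)*(-40) = 73 - 40*I*√46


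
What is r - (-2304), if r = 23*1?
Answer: 2327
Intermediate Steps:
r = 23
r - (-2304) = 23 - (-2304) = 23 - 144*(-16) = 23 + 2304 = 2327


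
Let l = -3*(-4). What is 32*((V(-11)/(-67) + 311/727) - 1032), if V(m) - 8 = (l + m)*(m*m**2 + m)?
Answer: -1576865056/48709 ≈ -32373.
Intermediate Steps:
l = 12
V(m) = 8 + (12 + m)*(m + m**3) (V(m) = 8 + (12 + m)*(m*m**2 + m) = 8 + (12 + m)*(m**3 + m) = 8 + (12 + m)*(m + m**3))
32*((V(-11)/(-67) + 311/727) - 1032) = 32*(((8 + (-11)**2 + (-11)**4 + 12*(-11) + 12*(-11)**3)/(-67) + 311/727) - 1032) = 32*(((8 + 121 + 14641 - 132 + 12*(-1331))*(-1/67) + 311*(1/727)) - 1032) = 32*(((8 + 121 + 14641 - 132 - 15972)*(-1/67) + 311/727) - 1032) = 32*((-1334*(-1/67) + 311/727) - 1032) = 32*((1334/67 + 311/727) - 1032) = 32*(990655/48709 - 1032) = 32*(-49277033/48709) = -1576865056/48709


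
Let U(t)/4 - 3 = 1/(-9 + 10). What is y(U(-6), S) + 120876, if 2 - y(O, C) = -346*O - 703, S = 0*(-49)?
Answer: 127117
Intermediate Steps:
U(t) = 16 (U(t) = 12 + 4/(-9 + 10) = 12 + 4/1 = 12 + 4*1 = 12 + 4 = 16)
S = 0
y(O, C) = 705 + 346*O (y(O, C) = 2 - (-346*O - 703) = 2 - (-703 - 346*O) = 2 + (703 + 346*O) = 705 + 346*O)
y(U(-6), S) + 120876 = (705 + 346*16) + 120876 = (705 + 5536) + 120876 = 6241 + 120876 = 127117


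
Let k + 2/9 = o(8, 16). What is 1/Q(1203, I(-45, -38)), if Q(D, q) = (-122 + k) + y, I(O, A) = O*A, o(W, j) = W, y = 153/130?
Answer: -1170/132263 ≈ -0.0088460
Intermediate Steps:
y = 153/130 (y = 153*(1/130) = 153/130 ≈ 1.1769)
k = 70/9 (k = -2/9 + 8 = 70/9 ≈ 7.7778)
I(O, A) = A*O
Q(D, q) = -132263/1170 (Q(D, q) = (-122 + 70/9) + 153/130 = -1028/9 + 153/130 = -132263/1170)
1/Q(1203, I(-45, -38)) = 1/(-132263/1170) = -1170/132263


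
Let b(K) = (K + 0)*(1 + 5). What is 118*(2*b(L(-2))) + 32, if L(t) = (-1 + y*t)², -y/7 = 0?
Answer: 1448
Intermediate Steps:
y = 0 (y = -7*0 = 0)
L(t) = 1 (L(t) = (-1 + 0*t)² = (-1 + 0)² = (-1)² = 1)
b(K) = 6*K (b(K) = K*6 = 6*K)
118*(2*b(L(-2))) + 32 = 118*(2*(6*1)) + 32 = 118*(2*6) + 32 = 118*12 + 32 = 1416 + 32 = 1448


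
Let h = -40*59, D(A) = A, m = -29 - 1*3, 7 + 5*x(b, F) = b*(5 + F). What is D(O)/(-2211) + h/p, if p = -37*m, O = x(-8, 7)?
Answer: -3245981/1636140 ≈ -1.9839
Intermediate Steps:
x(b, F) = -7/5 + b*(5 + F)/5 (x(b, F) = -7/5 + (b*(5 + F))/5 = -7/5 + b*(5 + F)/5)
O = -103/5 (O = -7/5 - 8 + (⅕)*7*(-8) = -7/5 - 8 - 56/5 = -103/5 ≈ -20.600)
m = -32 (m = -29 - 3 = -32)
h = -2360
p = 1184 (p = -37*(-32) = 1184)
D(O)/(-2211) + h/p = -103/5/(-2211) - 2360/1184 = -103/5*(-1/2211) - 2360*1/1184 = 103/11055 - 295/148 = -3245981/1636140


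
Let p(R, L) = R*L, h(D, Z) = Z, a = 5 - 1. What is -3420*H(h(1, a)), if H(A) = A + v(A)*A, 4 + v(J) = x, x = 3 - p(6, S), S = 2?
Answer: 164160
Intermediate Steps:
a = 4
p(R, L) = L*R
x = -9 (x = 3 - 2*6 = 3 - 1*12 = 3 - 12 = -9)
v(J) = -13 (v(J) = -4 - 9 = -13)
H(A) = -12*A (H(A) = A - 13*A = -12*A)
-3420*H(h(1, a)) = -(-41040)*4 = -3420*(-48) = 164160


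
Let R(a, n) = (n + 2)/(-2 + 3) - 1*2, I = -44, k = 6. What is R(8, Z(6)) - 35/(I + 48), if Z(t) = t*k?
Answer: 109/4 ≈ 27.250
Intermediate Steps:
Z(t) = 6*t (Z(t) = t*6 = 6*t)
R(a, n) = n (R(a, n) = (2 + n)/1 - 2 = (2 + n)*1 - 2 = (2 + n) - 2 = n)
R(8, Z(6)) - 35/(I + 48) = 6*6 - 35/(-44 + 48) = 36 - 35/4 = 109/4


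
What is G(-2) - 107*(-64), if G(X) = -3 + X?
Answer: 6843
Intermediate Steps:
G(-2) - 107*(-64) = (-3 - 2) - 107*(-64) = -5 + 6848 = 6843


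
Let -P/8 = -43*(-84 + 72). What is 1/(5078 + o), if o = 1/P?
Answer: 4128/20961983 ≈ 0.00019693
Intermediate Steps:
P = -4128 (P = -(-344)*(-84 + 72) = -(-344)*(-12) = -8*516 = -4128)
o = -1/4128 (o = 1/(-4128) = -1/4128 ≈ -0.00024225)
1/(5078 + o) = 1/(5078 - 1/4128) = 1/(20961983/4128) = 4128/20961983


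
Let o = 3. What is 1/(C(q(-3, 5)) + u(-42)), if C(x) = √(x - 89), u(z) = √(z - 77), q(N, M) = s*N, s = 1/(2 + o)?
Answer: -5*I/(5*√119 + 8*√35) ≈ -0.049081*I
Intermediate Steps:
s = ⅕ (s = 1/(2 + 3) = 1/5 = ⅕ ≈ 0.20000)
q(N, M) = N/5
u(z) = √(-77 + z)
C(x) = √(-89 + x)
1/(C(q(-3, 5)) + u(-42)) = 1/(√(-89 + (⅕)*(-3)) + √(-77 - 42)) = 1/(√(-89 - ⅗) + √(-119)) = 1/(√(-448/5) + I*√119) = 1/(8*I*√35/5 + I*√119) = 1/(I*√119 + 8*I*√35/5)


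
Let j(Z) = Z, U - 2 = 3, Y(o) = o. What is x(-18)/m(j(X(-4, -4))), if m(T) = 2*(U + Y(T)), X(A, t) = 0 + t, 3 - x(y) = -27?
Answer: 15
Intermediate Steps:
x(y) = 30 (x(y) = 3 - 1*(-27) = 3 + 27 = 30)
X(A, t) = t
U = 5 (U = 2 + 3 = 5)
m(T) = 10 + 2*T (m(T) = 2*(5 + T) = 10 + 2*T)
x(-18)/m(j(X(-4, -4))) = 30/(10 + 2*(-4)) = 30/(10 - 8) = 30/2 = 30*(½) = 15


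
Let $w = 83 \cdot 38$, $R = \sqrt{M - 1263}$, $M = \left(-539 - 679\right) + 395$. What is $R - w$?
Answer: $-3154 + i \sqrt{2086} \approx -3154.0 + 45.673 i$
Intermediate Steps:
$M = -823$ ($M = -1218 + 395 = -823$)
$R = i \sqrt{2086}$ ($R = \sqrt{-823 - 1263} = \sqrt{-2086} = i \sqrt{2086} \approx 45.673 i$)
$w = 3154$
$R - w = i \sqrt{2086} - 3154 = -3154 + i \sqrt{2086}$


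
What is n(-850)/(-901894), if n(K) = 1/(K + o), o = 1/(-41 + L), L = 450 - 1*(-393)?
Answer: 401/307410118953 ≈ 1.3044e-9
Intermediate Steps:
L = 843 (L = 450 + 393 = 843)
o = 1/802 (o = 1/(-41 + 843) = 1/802 ≈ 0.0012469)
n(K) = 1/(1/802 + K) (n(K) = 1/(K + 1/802) = 1/(1/802 + K))
n(-850)/(-901894) = (802/(1 + 802*(-850)))/(-901894) = (802/(1 - 681700))*(-1/901894) = (802/(-681699))*(-1/901894) = (802*(-1/681699))*(-1/901894) = -802/681699*(-1/901894) = 401/307410118953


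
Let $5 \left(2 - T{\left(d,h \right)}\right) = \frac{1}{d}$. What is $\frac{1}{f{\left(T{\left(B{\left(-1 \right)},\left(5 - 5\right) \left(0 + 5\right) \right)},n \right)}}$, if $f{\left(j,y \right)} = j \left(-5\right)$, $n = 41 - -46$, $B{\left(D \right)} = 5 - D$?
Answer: $- \frac{6}{59} \approx -0.10169$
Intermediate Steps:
$T{\left(d,h \right)} = 2 - \frac{1}{5 d}$
$n = 87$ ($n = 41 + 46 = 87$)
$f{\left(j,y \right)} = - 5 j$
$\frac{1}{f{\left(T{\left(B{\left(-1 \right)},\left(5 - 5\right) \left(0 + 5\right) \right)},n \right)}} = \frac{1}{\left(-5\right) \left(2 - \frac{1}{5 \left(5 - -1\right)}\right)} = \frac{1}{\left(-5\right) \left(2 - \frac{1}{5 \left(5 + 1\right)}\right)} = \frac{1}{\left(-5\right) \left(2 - \frac{1}{5 \cdot 6}\right)} = \frac{1}{\left(-5\right) \left(2 - \frac{1}{30}\right)} = \frac{1}{\left(-5\right) \frac{59}{30}} = \frac{1}{- \frac{59}{6}} = - \frac{6}{59}$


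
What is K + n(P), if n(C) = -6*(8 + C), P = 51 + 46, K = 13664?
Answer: 13034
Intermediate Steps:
P = 97
n(C) = -48 - 6*C
K + n(P) = 13664 + (-48 - 6*97) = 13664 + (-48 - 582) = 13664 - 630 = 13034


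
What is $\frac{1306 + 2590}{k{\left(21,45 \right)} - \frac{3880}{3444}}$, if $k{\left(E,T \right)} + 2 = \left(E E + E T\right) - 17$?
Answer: $\frac{3354456}{1176017} \approx 2.8524$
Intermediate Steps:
$k{\left(E,T \right)} = -19 + E^{2} + E T$ ($k{\left(E,T \right)} = -2 - \left(17 - E E - E T\right) = -2 - \left(17 - E^{2} - E T\right) = -2 + \left(-17 + E^{2} + E T\right) = -19 + E^{2} + E T$)
$\frac{1306 + 2590}{k{\left(21,45 \right)} - \frac{3880}{3444}} = \frac{1306 + 2590}{\left(-19 + 21^{2} + 21 \cdot 45\right) - \frac{3880}{3444}} = \frac{3896}{\left(-19 + 441 + 945\right) - \frac{970}{861}} = \frac{3896}{1367 - \frac{970}{861}} = \frac{3896}{\frac{1176017}{861}} = 3896 \cdot \frac{861}{1176017} = \frac{3354456}{1176017}$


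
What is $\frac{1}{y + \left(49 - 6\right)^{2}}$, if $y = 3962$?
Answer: $\frac{1}{5811} \approx 0.00017209$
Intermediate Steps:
$\frac{1}{y + \left(49 - 6\right)^{2}} = \frac{1}{3962 + \left(49 - 6\right)^{2}} = \frac{1}{3962 + 43^{2}} = \frac{1}{3962 + 1849} = \frac{1}{5811}$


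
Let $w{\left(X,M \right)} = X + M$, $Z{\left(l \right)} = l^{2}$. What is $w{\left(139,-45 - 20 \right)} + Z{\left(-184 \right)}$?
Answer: $33930$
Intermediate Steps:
$w{\left(X,M \right)} = M + X$
$w{\left(139,-45 - 20 \right)} + Z{\left(-184 \right)} = \left(\left(-45 - 20\right) + 139\right) + \left(-184\right)^{2} = \left(\left(-45 - 20\right) + 139\right) + 33856 = \left(-65 + 139\right) + 33856 = 74 + 33856 = 33930$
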